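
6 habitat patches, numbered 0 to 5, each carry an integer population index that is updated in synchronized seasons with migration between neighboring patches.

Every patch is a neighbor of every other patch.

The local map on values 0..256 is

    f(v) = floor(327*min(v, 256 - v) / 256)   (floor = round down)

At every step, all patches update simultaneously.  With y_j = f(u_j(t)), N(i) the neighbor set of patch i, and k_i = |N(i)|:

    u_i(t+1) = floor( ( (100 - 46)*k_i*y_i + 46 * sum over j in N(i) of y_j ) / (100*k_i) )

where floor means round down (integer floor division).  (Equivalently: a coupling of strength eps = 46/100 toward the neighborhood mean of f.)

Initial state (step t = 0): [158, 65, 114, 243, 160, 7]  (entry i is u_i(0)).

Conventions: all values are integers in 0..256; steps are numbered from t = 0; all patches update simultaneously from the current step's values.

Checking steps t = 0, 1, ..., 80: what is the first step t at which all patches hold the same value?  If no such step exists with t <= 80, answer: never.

Answer: 8
Key observation: Synchronization is absorbing here: once all patches are equal they stay equal, and step 8 is the first all-equal step.

Derivation:
t=0: [158, 65, 114, 243, 160, 7]  (not all equal)
t=1: [101, 83, 110, 53, 100, 49]  (not all equal)
t=2: [115, 105, 120, 88, 114, 85]  (not all equal)
t=3: [138, 133, 141, 123, 138, 121]  (not all equal)
t=4: [151, 154, 149, 154, 151, 153]  (not all equal)
t=5: [133, 131, 134, 131, 133, 131]  (not all equal)
t=6: [157, 158, 156, 158, 157, 158]  (not all equal)
t=7: [125, 125, 126, 125, 125, 125]  (not all equal)
t=8: [159, 159, 159, 159, 159, 159]  (all equal)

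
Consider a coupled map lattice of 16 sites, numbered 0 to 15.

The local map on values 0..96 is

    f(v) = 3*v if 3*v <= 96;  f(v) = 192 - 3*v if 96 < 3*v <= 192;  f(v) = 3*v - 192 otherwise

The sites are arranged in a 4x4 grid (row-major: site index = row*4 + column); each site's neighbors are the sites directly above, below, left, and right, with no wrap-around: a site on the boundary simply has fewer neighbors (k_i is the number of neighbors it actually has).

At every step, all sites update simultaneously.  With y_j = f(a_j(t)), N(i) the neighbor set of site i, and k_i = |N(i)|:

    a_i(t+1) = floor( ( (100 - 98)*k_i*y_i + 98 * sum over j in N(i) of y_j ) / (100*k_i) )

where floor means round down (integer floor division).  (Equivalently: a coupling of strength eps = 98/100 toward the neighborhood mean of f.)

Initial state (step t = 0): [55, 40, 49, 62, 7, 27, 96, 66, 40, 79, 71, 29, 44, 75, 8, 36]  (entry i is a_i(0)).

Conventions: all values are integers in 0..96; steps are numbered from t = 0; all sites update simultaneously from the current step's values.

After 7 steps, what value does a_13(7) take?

Simulating step by step:
t=0: [55, 40, 49, 62, 7, 27, 96, 66, 40, 79, 71, 29, 44, 75, 8, 36]
t=1: [46, 51, 57, 25, 59, 58, 39, 61, 42, 51, 62, 38, 52, 42, 45, 56]
t=2: [27, 31, 62, 16, 45, 41, 14, 74, 30, 39, 61, 14, 65, 44, 32, 66]
t=3: [75, 52, 59, 18, 79, 66, 28, 43, 45, 57, 62, 15, 73, 58, 26, 67]
t=4: [40, 18, 57, 39, 32, 45, 23, 61, 31, 21, 55, 26, 37, 41, 12, 60]
t=5: [74, 50, 65, 16, 74, 70, 29, 72, 80, 61, 60, 17, 81, 60, 36, 56]
t=6: [35, 17, 57, 14, 31, 41, 15, 61, 30, 22, 56, 20, 30, 47, 17, 66]
t=7: [72, 58, 45, 15, 82, 63, 31, 48, 83, 58, 54, 13, 70, 68, 27, 54]

Answer: a_13(7) = 68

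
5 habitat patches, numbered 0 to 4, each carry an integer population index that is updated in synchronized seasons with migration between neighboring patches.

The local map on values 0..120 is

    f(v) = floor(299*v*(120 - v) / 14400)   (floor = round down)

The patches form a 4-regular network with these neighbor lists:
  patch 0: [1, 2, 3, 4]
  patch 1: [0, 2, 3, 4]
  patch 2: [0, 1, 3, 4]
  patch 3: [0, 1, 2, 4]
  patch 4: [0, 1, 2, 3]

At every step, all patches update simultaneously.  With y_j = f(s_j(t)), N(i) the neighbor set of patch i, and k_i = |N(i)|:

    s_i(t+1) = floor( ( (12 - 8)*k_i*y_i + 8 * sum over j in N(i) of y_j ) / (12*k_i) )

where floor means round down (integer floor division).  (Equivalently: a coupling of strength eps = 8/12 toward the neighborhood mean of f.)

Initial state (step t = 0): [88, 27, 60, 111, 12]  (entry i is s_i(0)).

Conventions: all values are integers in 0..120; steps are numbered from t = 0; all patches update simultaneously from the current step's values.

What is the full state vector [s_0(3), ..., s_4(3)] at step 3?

Answer: [72, 72, 72, 72, 72]

Derivation:
t=0: [88, 27, 60, 111, 12]
t=1: [48, 47, 50, 41, 42]
t=2: [70, 70, 70, 69, 69]
t=3: [72, 72, 72, 72, 72]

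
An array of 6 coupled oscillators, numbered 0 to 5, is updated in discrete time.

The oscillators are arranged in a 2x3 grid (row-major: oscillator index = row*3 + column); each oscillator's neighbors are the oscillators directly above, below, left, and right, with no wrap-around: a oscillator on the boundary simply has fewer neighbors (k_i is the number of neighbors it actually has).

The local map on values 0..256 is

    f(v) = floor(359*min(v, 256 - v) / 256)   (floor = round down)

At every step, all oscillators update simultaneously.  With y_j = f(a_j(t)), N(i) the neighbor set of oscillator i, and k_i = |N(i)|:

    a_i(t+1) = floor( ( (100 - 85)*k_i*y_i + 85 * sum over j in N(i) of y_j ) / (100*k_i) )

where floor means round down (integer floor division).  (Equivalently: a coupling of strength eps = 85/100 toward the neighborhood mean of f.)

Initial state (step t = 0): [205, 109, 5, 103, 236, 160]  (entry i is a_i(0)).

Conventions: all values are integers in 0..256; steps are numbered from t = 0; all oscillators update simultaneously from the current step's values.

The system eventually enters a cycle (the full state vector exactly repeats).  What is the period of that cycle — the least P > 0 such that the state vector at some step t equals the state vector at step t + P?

Simulating step by step:
t=0: [205, 109, 5, 103, 236, 160]
t=1: [136, 52, 122, 63, 126, 34]
t=2: [93, 156, 76, 159, 85, 154]
t=3: [136, 121, 136, 126, 136, 117]
t=4: [171, 168, 166, 169, 169, 167]
t=5: [121, 122, 123, 120, 122, 124]
t=6: [169, 170, 172, 169, 170, 171]
t=7: [121, 119, 119, 121, 120, 118]
t=8: [167, 167, 165, 168, 166, 166]
t=9: [123, 125, 125, 124, 124, 126]
t=10: [173, 173, 175, 172, 174, 174]
t=11: [116, 114, 114, 115, 115, 113]
t=12: [160, 160, 158, 161, 159, 159]
t=13: [133, 135, 135, 134, 134, 136]
t=14: [170, 170, 168, 171, 169, 169]
t=15: [119, 121, 121, 120, 120, 122]
t=16: [168, 167, 169, 167, 169, 168]
t=17: [123, 122, 123, 122, 123, 122]
t=18: [171, 171, 171, 171, 171, 171]
t=19: [119, 119, 119, 119, 119, 119]
t=20: [166, 166, 166, 166, 166, 166]
t=21: [126, 126, 126, 126, 126, 126]
t=22: [176, 176, 176, 176, 176, 176]
t=23: [112, 112, 112, 112, 112, 112]
t=24: [157, 157, 157, 157, 157, 157]
t=25: [138, 138, 138, 138, 138, 138]
t=26: [165, 165, 165, 165, 165, 165]
t=27: [127, 127, 127, 127, 127, 127]
t=28: [178, 178, 178, 178, 178, 178]
t=29: [109, 109, 109, 109, 109, 109]
t=30: [152, 152, 152, 152, 152, 152]
t=31: [145, 145, 145, 145, 145, 145]
t=32: [155, 155, 155, 155, 155, 155]
t=33: [141, 141, 141, 141, 141, 141]
t=34: [161, 161, 161, 161, 161, 161]
t=35: [133, 133, 133, 133, 133, 133]
t=36: [172, 172, 172, 172, 172, 172]
t=37: [117, 117, 117, 117, 117, 117]
t=38: [164, 164, 164, 164, 164, 164]
t=39: [129, 129, 129, 129, 129, 129]
t=40: [178, 178, 178, 178, 178, 178]

Answer: 12
Key observation: The state at step 28, [178, 178, 178, 178, 178, 178], reappears at step 40 — and no state repeats earlier — so the cycle the system enters has period 12.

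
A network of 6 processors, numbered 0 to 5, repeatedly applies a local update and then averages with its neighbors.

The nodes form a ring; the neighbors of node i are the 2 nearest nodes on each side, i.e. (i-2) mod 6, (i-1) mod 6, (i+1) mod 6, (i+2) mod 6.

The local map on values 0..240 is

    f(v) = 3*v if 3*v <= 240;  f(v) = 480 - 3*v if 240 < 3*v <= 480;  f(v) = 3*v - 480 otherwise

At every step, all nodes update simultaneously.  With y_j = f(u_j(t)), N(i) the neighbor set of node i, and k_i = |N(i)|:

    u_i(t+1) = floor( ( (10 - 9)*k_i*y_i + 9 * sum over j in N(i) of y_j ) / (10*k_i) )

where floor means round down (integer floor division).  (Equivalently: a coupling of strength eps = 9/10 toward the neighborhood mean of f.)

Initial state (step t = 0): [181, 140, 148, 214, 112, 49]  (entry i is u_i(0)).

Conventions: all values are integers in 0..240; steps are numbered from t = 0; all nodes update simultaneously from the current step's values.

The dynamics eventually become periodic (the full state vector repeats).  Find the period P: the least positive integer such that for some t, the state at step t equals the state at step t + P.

Simulating step by step:
t=0: [181, 140, 148, 214, 112, 49]
t=1: [93, 97, 100, 103, 106, 111]
t=2: [172, 176, 180, 169, 173, 177]
t=3: [48, 43, 39, 47, 43, 38]
t=4: [124, 129, 133, 124, 129, 133]
t=5: [89, 94, 98, 89, 94, 98]
t=6: [194, 199, 203, 194, 199, 203]
t=7: [120, 115, 111, 120, 115, 111]
t=8: [138, 133, 129, 138, 133, 129]
t=9: [84, 79, 75, 84, 79, 75]
t=10: [230, 227, 231, 230, 227, 231]
t=11: [207, 210, 206, 207, 210, 206]
t=12: [143, 140, 144, 143, 140, 144]
t=13: [53, 50, 54, 53, 50, 54]
t=14: [156, 159, 155, 156, 159, 155]
t=15: [9, 12, 8, 9, 12, 8]
t=16: [29, 26, 30, 29, 26, 30]
t=17: [84, 87, 83, 84, 87, 83]
t=18: [225, 228, 224, 225, 228, 224]
t=19: [197, 194, 198, 197, 194, 198]
t=20: [108, 111, 107, 108, 111, 107]
t=21: [153, 156, 152, 153, 156, 152]
t=22: [18, 21, 17, 18, 21, 17]
t=23: [56, 53, 57, 56, 53, 57]
t=24: [165, 168, 164, 165, 168, 164]
t=25: [17, 14, 18, 17, 14, 18]
t=26: [48, 51, 47, 48, 51, 47]
t=27: [146, 143, 147, 146, 143, 147]
t=28: [44, 41, 45, 44, 41, 45]
t=29: [129, 132, 128, 129, 132, 128]
t=30: [90, 93, 89, 90, 93, 89]
t=31: [207, 210, 206, 207, 210, 206]

Answer: 20
Key observation: The state at step 11, [207, 210, 206, 207, 210, 206], reappears at step 31 — and no state repeats earlier — so the cycle the system enters has period 20.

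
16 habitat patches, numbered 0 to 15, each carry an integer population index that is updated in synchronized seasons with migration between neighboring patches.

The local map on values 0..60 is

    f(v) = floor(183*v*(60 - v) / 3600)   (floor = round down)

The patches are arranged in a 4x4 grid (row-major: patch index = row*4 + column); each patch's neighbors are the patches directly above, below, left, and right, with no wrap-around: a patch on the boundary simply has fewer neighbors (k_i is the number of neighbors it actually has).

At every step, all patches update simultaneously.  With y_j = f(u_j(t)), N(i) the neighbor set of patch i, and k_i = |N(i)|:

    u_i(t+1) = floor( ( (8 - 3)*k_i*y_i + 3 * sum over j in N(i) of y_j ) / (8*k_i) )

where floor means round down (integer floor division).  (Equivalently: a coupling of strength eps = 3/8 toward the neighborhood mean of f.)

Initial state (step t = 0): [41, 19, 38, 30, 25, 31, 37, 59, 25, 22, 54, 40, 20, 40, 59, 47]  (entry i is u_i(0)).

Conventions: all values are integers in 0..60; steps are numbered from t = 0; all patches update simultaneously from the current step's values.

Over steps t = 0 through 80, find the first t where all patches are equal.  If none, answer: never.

Answer: never
Key observation: The state at step 6 reappears at step 8 — the system is in a cycle of period 2 from step 6 on.  No step 0..8 is synchronized, and the cycle repeats forever, so no step up to 80 (or ever) has all patches equal.

Derivation:
t=0: [41, 19, 38, 30, 25, 31, 37, 59, 25, 22, 54, 40, 20, 40, 59, 47]  (not all equal)
t=1: [39, 40, 42, 36, 43, 43, 36, 17, 43, 39, 21, 31, 40, 35, 12, 27]  (not all equal)
t=2: [40, 39, 39, 40, 37, 38, 41, 39, 37, 40, 40, 43, 40, 41, 34, 42]  (not all equal)
t=3: [40, 41, 40, 40, 42, 41, 39, 40, 42, 40, 40, 38, 40, 39, 42, 38]  (not all equal)
t=4: [39, 39, 40, 40, 38, 39, 40, 40, 38, 39, 40, 41, 39, 40, 39, 41]  (not all equal)
t=5: [41, 40, 40, 40, 41, 41, 40, 39, 41, 40, 40, 39, 41, 40, 40, 39]  (not all equal)
t=6: [39, 39, 40, 40, 39, 39, 40, 40, 39, 39, 40, 40, 39, 39, 40, 40]  (not all equal)
t=7: [41, 40, 40, 40, 41, 40, 40, 40, 41, 40, 40, 40, 41, 40, 40, 40]  (not all equal)
t=8: [39, 39, 40, 40, 39, 39, 40, 40, 39, 39, 40, 40, 39, 39, 40, 40]  (not all equal)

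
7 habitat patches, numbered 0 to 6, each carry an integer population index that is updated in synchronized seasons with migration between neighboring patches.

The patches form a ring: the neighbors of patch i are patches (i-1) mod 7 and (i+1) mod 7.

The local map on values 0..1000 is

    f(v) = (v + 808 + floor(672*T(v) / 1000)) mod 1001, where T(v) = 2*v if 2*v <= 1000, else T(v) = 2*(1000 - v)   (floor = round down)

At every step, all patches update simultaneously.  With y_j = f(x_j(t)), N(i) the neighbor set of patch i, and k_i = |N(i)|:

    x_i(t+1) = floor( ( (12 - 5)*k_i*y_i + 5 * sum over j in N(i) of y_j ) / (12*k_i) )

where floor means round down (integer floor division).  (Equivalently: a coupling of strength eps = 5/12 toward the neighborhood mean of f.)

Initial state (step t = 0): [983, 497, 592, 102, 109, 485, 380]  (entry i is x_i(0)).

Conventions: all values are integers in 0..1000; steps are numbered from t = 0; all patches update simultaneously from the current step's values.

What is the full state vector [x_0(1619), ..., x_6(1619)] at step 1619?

Answer: [856, 856, 856, 856, 856, 856, 856]
Key observation: The state at step 7, [856, 856, 856, 856, 856, 856, 856], reappears at step 8: the system is in a cycle of period 1 from step 7 on.  Therefore the state at step 1619 equals the state at step 7 + ((1619 - 7) mod 1) = 7, which is [856, 856, 856, 856, 856, 856, 856].

Derivation:
t=0: [983, 497, 592, 102, 109, 485, 380]
t=1: [821, 932, 764, 237, 242, 708, 772]
t=2: [863, 850, 766, 474, 482, 791, 886]
t=3: [853, 863, 887, 915, 920, 883, 854]
t=4: [856, 852, 845, 837, 837, 846, 854]
t=5: [856, 857, 860, 862, 862, 859, 857]
t=6: [856, 855, 855, 854, 854, 855, 855]
t=7: [856, 856, 856, 856, 856, 856, 856]
t=8: [856, 856, 856, 856, 856, 856, 856]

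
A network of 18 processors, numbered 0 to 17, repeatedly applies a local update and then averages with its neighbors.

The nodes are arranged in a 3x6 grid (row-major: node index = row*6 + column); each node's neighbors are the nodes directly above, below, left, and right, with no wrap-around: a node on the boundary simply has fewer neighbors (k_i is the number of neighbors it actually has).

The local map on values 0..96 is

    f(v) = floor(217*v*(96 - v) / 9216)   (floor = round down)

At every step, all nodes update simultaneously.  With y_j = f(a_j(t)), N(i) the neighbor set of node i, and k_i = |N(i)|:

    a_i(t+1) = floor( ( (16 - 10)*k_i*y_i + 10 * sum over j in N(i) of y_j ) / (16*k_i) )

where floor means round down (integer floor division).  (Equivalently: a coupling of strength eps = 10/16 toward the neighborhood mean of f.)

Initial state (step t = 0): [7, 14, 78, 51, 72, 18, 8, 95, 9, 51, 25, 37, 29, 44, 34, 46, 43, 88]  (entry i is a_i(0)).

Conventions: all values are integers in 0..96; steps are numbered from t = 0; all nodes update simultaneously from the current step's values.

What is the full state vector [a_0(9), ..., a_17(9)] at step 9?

Simulating step by step:
t=0: [7, 14, 78, 51, 72, 18, 8, 95, 9, 51, 25, 37, 29, 44, 34, 46, 43, 88]
t=1: [18, 20, 33, 46, 41, 40, 18, 18, 28, 46, 46, 37, 38, 39, 44, 52, 43, 38]
t=2: [33, 36, 45, 52, 53, 52, 36, 38, 45, 52, 53, 51, 45, 48, 50, 53, 52, 51]
t=3: [49, 50, 52, 53, 53, 53, 50, 51, 53, 53, 53, 53, 52, 53, 53, 53, 53, 53]
t=4: [54, 53, 53, 53, 53, 53, 53, 53, 53, 53, 53, 53, 53, 53, 53, 53, 53, 53]
t=5: [53, 53, 53, 53, 53, 53, 53, 53, 53, 53, 53, 53, 53, 53, 53, 53, 53, 53]
t=6: [53, 53, 53, 53, 53, 53, 53, 53, 53, 53, 53, 53, 53, 53, 53, 53, 53, 53]
t=7: [53, 53, 53, 53, 53, 53, 53, 53, 53, 53, 53, 53, 53, 53, 53, 53, 53, 53]
t=8: [53, 53, 53, 53, 53, 53, 53, 53, 53, 53, 53, 53, 53, 53, 53, 53, 53, 53]
t=9: [53, 53, 53, 53, 53, 53, 53, 53, 53, 53, 53, 53, 53, 53, 53, 53, 53, 53]

Answer: [53, 53, 53, 53, 53, 53, 53, 53, 53, 53, 53, 53, 53, 53, 53, 53, 53, 53]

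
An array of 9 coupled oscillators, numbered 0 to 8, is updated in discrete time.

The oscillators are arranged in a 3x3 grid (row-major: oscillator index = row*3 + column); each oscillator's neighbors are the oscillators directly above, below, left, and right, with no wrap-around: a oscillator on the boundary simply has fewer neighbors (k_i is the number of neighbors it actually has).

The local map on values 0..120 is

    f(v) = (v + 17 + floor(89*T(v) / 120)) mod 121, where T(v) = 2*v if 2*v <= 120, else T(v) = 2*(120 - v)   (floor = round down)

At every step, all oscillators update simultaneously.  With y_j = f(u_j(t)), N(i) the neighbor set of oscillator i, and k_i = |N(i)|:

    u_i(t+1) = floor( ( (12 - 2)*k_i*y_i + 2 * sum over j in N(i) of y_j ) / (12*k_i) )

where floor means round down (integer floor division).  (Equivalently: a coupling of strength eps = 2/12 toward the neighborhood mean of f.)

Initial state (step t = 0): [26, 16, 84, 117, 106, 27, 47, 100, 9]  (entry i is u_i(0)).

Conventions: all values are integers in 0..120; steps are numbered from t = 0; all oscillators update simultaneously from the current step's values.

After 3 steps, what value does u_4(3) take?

Simulating step by step:
t=0: [26, 16, 84, 117, 106, 27, 47, 100, 9]
t=1: [73, 54, 39, 20, 25, 75, 13, 24, 41]
t=2: [39, 37, 99, 64, 74, 48, 52, 77, 107]
t=3: [106, 99, 31, 45, 40, 17, 27, 34, 22]

Answer: u_4(3) = 40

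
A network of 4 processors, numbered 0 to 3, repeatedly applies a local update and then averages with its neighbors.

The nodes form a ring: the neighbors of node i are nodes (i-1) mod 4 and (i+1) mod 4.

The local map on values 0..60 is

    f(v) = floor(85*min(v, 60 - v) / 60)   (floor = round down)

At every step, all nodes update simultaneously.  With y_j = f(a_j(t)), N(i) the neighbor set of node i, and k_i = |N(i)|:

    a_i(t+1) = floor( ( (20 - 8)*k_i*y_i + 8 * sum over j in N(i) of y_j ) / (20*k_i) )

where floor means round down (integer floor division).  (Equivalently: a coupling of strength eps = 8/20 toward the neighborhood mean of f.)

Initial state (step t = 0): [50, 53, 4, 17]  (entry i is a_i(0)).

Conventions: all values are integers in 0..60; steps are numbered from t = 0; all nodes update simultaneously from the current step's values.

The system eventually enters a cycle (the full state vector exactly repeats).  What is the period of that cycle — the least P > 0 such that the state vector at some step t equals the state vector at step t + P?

Answer: 2
Key observation: The state at step 13, [36, 36, 36, 36], reappears at step 15 — and no state repeats earlier — so the cycle the system enters has period 2.

Derivation:
t=0: [50, 53, 4, 17]
t=1: [15, 9, 9, 18]
t=2: [20, 13, 14, 21]
t=3: [26, 20, 20, 26]
t=4: [34, 29, 29, 34]
t=5: [37, 40, 40, 37]
t=6: [31, 28, 28, 31]
t=7: [40, 39, 39, 40]
t=8: [28, 28, 28, 28]
t=9: [39, 39, 39, 39]
t=10: [29, 29, 29, 29]
t=11: [41, 41, 41, 41]
t=12: [26, 26, 26, 26]
t=13: [36, 36, 36, 36]
t=14: [34, 34, 34, 34]
t=15: [36, 36, 36, 36]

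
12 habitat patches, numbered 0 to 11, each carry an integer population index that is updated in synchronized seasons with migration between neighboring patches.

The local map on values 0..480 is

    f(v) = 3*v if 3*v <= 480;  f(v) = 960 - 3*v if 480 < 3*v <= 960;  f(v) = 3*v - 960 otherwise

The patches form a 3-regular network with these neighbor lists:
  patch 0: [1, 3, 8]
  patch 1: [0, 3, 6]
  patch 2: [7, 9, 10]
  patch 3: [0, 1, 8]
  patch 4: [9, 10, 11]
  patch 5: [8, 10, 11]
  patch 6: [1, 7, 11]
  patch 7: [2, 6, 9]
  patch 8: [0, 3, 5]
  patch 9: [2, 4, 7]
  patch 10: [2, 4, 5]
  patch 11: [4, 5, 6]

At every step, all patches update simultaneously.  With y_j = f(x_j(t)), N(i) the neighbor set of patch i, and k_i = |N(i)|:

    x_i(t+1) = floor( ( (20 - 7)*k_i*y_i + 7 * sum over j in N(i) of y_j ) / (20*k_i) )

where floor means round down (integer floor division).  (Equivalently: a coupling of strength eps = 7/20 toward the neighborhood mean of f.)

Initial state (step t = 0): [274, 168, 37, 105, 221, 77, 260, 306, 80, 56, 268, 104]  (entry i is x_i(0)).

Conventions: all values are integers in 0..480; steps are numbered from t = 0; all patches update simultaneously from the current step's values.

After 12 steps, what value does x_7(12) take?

Simulating step by step:
t=0: [274, 168, 37, 105, 221, 77, 260, 306, 80, 56, 268, 104]
t=1: [207, 370, 114, 302, 267, 232, 211, 80, 235, 161, 175, 285]
t=2: [273, 181, 356, 121, 222, 264, 270, 289, 242, 396, 372, 155]
t=3: [209, 347, 125, 328, 290, 208, 211, 117, 230, 205, 167, 373]
t=4: [260, 132, 378, 95, 170, 322, 281, 350, 256, 319, 391, 191]
t=5: [218, 325, 148, 274, 362, 96, 177, 92, 179, 85, 211, 318]
t=6: [266, 111, 388, 176, 150, 275, 313, 311, 360, 264, 312, 102]
t=7: [208, 288, 158, 352, 350, 140, 91, 63, 163, 188, 107, 269]
t=8: [295, 144, 413, 167, 160, 383, 228, 256, 405, 345, 323, 190]
t=9: [182, 375, 213, 387, 367, 199, 297, 198, 250, 159, 116, 363]
t=10: [336, 187, 347, 222, 202, 316, 121, 339, 250, 406, 322, 150]
t=11: [136, 341, 90, 267, 313, 85, 341, 118, 177, 225, 56, 377]
t=12: [341, 114, 269, 208, 86, 255, 109, 302, 374, 260, 172, 150]

Answer: x_7(12) = 302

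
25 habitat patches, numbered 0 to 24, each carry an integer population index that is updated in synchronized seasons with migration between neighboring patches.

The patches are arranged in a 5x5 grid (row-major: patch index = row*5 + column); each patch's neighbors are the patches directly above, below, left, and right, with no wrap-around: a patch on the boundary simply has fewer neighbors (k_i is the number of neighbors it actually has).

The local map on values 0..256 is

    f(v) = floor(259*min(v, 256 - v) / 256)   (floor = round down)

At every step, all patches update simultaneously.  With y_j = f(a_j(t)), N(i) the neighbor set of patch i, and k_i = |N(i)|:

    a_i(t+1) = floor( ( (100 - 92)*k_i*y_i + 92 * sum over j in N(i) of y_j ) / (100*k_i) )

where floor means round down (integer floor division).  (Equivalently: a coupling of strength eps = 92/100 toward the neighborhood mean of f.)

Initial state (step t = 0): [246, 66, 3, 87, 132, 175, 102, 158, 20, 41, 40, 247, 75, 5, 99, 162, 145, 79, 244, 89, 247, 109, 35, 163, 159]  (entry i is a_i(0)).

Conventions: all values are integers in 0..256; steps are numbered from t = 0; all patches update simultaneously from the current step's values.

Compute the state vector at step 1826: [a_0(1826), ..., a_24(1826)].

Answer: [55, 55, 55, 55, 55, 55, 55, 55, 55, 55, 55, 55, 55, 55, 55, 55, 55, 55, 55, 55, 55, 55, 55, 55, 55]
Key observation: The state at step 19, [55, 55, 55, 55, 55, 55, 55, 55, 55, 55, 55, 55, 55, 55, 55, 55, 55, 55, 55, 55, 55, 55, 55, 55, 55], reappears at step 20: the system is in a cycle of period 1 from step 19 on.  Therefore the state at step 1826 equals the state at step 19 + ((1826 - 19) mod 1) = 19, which is [55, 55, 55, 55, 55, 55, 55, 55, 55, 55, 55, 55, 55, 55, 55, 55, 55, 55, 55, 55, 55, 55, 55, 55, 55].

Derivation:
t=0: [246, 66, 3, 87, 132, 175, 102, 158, 20, 41, 40, 247, 75, 5, 99, 162, 145, 79, 244, 89, 247, 109, 35, 163, 159]
t=1: [68, 40, 77, 52, 69, 53, 66, 54, 55, 78, 59, 76, 50, 48, 49, 56, 76, 60, 62, 71, 95, 56, 89, 51, 92]
t=2: [48, 67, 50, 65, 65, 63, 56, 61, 57, 59, 61, 63, 58, 53, 64, 75, 63, 68, 57, 68, 59, 84, 58, 79, 63]
t=3: [63, 52, 63, 57, 62, 55, 62, 55, 59, 61, 66, 59, 60, 58, 60, 62, 71, 59, 66, 61, 77, 61, 75, 60, 72]
t=4: [54, 61, 55, 60, 59, 62, 55, 60, 57, 60, 59, 64, 57, 60, 60, 70, 61, 67, 60, 65, 62, 73, 61, 70, 61]
t=5: [60, 55, 59, 57, 59, 56, 61, 56, 59, 58, 64, 58, 62, 58, 61, 61, 67, 60, 65, 60, 70, 62, 69, 61, 66]
t=6: [55, 59, 56, 58, 57, 61, 56, 59, 57, 59, 58, 63, 58, 61, 58, 66, 60, 65, 60, 63, 62, 68, 61, 66, 60]
t=7: [59, 55, 58, 56, 58, 56, 60, 56, 59, 57, 62, 58, 61, 58, 60, 60, 65, 60, 63, 59, 66, 61, 65, 60, 64]
t=8: [55, 58, 55, 58, 56, 59, 56, 59, 56, 58, 58, 61, 58, 60, 58, 63, 60, 63, 59, 62, 60, 64, 60, 63, 59]
t=9: [58, 55, 58, 55, 57, 56, 58, 56, 58, 56, 60, 58, 60, 57, 59, 59, 62, 59, 61, 58, 63, 60, 63, 59, 62]
t=10: [55, 57, 55, 57, 55, 58, 56, 58, 56, 57, 57, 59, 57, 59, 57, 61, 59, 61, 58, 60, 59, 62, 59, 61, 58]
t=11: [57, 55, 57, 55, 56, 56, 57, 56, 57, 56, 59, 57, 59, 57, 58, 58, 60, 58, 60, 57, 61, 59, 61, 58, 60]
t=12: [55, 56, 55, 56, 55, 57, 56, 57, 56, 56, 57, 58, 57, 58, 56, 59, 58, 59, 57, 59, 58, 60, 58, 60, 57]
t=13: [56, 55, 56, 55, 55, 56, 56, 56, 56, 55, 57, 57, 57, 56, 57, 57, 58, 57, 58, 56, 59, 58, 59, 57, 59]
t=14: [55, 55, 55, 55, 55, 56, 56, 56, 55, 55, 56, 57, 56, 56, 55, 57, 57, 57, 56, 57, 57, 58, 57, 58, 56]
t=15: [55, 55, 55, 55, 55, 55, 56, 55, 55, 55, 56, 56, 56, 55, 55, 56, 57, 56, 56, 55, 57, 57, 57, 56, 57]
t=16: [55, 55, 55, 55, 55, 55, 55, 55, 55, 55, 55, 56, 55, 55, 55, 56, 56, 56, 55, 55, 56, 57, 56, 56, 55]
t=17: [55, 55, 55, 55, 55, 55, 55, 55, 55, 55, 55, 55, 55, 55, 55, 55, 56, 55, 55, 55, 56, 56, 56, 55, 55]
t=18: [55, 55, 55, 55, 55, 55, 55, 55, 55, 55, 55, 55, 55, 55, 55, 55, 55, 55, 55, 55, 55, 56, 55, 55, 55]
t=19: [55, 55, 55, 55, 55, 55, 55, 55, 55, 55, 55, 55, 55, 55, 55, 55, 55, 55, 55, 55, 55, 55, 55, 55, 55]
t=20: [55, 55, 55, 55, 55, 55, 55, 55, 55, 55, 55, 55, 55, 55, 55, 55, 55, 55, 55, 55, 55, 55, 55, 55, 55]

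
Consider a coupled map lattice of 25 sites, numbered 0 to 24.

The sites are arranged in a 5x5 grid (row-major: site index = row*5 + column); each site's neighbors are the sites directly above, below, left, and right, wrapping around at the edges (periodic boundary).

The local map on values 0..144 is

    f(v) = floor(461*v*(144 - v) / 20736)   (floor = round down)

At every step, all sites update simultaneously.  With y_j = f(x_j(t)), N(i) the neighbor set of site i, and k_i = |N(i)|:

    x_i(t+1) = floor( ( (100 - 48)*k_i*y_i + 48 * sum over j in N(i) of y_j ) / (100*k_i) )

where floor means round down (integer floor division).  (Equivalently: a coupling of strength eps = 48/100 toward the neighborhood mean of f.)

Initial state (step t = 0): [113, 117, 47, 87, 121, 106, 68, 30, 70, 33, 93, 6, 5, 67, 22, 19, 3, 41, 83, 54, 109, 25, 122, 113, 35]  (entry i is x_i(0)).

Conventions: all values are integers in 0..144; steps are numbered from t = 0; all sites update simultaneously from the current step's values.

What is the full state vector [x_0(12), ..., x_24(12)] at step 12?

Simulating step by step:
t=0: [113, 117, 47, 87, 121, 106, 68, 30, 70, 33, 93, 6, 5, 67, 22, 19, 3, 41, 83, 54, 109, 25, 122, 113, 35]
t=1: [76, 79, 90, 99, 73, 91, 89, 80, 105, 81, 80, 38, 43, 95, 79, 63, 32, 71, 105, 93, 77, 60, 71, 83, 83]
t=2: [113, 112, 109, 102, 112, 109, 106, 107, 98, 110, 109, 93, 100, 100, 111, 108, 92, 105, 99, 106, 113, 108, 113, 108, 111]
t=3: [78, 81, 84, 91, 81, 83, 89, 90, 95, 84, 86, 99, 96, 95, 84, 87, 99, 92, 95, 87, 79, 85, 81, 86, 81]
t=4: [113, 112, 111, 108, 112, 111, 108, 107, 105, 111, 109, 101, 102, 103, 110, 109, 102, 105, 105, 109, 113, 110, 111, 109, 112]
t=5: [77, 80, 82, 84, 79, 81, 86, 88, 89, 82, 84, 93, 93, 91, 84, 84, 91, 90, 89, 84, 78, 83, 82, 84, 79]
t=6: [113, 112, 112, 111, 113, 112, 110, 109, 109, 112, 111, 106, 106, 107, 111, 111, 108, 108, 108, 111, 113, 111, 112, 111, 113]
t=7: [77, 79, 79, 80, 77, 79, 82, 83, 83, 79, 81, 86, 87, 86, 81, 81, 85, 85, 85, 81, 77, 80, 80, 80, 77]
t=8: [114, 113, 113, 113, 113, 113, 112, 112, 112, 113, 112, 110, 110, 110, 112, 112, 111, 111, 111, 112, 113, 113, 112, 112, 113]
t=9: [76, 77, 77, 77, 76, 77, 79, 79, 79, 77, 79, 81, 82, 81, 79, 79, 80, 81, 80, 79, 77, 77, 78, 78, 77]
t=10: [114, 114, 114, 114, 114, 114, 113, 113, 113, 114, 113, 113, 113, 113, 113, 113, 113, 113, 113, 113, 114, 113, 113, 113, 114]
t=11: [76, 76, 76, 76, 76, 76, 76, 76, 76, 76, 76, 77, 77, 77, 76, 76, 77, 77, 77, 76, 76, 76, 76, 76, 76]
t=12: [114, 114, 114, 114, 114, 114, 114, 114, 114, 114, 114, 114, 114, 114, 114, 114, 114, 114, 114, 114, 114, 114, 114, 114, 114]

Answer: [114, 114, 114, 114, 114, 114, 114, 114, 114, 114, 114, 114, 114, 114, 114, 114, 114, 114, 114, 114, 114, 114, 114, 114, 114]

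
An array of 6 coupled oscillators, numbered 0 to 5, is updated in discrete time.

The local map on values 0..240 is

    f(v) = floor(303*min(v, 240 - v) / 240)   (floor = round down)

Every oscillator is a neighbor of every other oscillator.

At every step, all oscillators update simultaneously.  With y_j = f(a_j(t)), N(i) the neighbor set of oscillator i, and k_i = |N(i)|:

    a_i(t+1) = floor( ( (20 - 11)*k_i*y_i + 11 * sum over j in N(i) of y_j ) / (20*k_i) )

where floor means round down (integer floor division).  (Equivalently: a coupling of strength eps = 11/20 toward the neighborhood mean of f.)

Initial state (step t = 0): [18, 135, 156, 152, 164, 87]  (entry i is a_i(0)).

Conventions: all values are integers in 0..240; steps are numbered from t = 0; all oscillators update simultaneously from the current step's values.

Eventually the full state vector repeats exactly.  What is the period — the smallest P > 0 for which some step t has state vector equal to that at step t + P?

Answer: 2
Key observation: The state at step 6, [117, 117, 117, 117, 117, 117], reappears at step 8 — and no state repeats earlier — so the cycle the system enters has period 2.

Derivation:
t=0: [18, 135, 156, 152, 164, 87]
t=1: [70, 108, 99, 100, 95, 100]
t=2: [109, 125, 121, 121, 119, 121]
t=3: [143, 146, 148, 148, 148, 148]
t=4: [118, 117, 116, 116, 116, 116]
t=5: [147, 146, 146, 146, 146, 146]
t=6: [117, 117, 117, 117, 117, 117]
t=7: [147, 147, 147, 147, 147, 147]
t=8: [117, 117, 117, 117, 117, 117]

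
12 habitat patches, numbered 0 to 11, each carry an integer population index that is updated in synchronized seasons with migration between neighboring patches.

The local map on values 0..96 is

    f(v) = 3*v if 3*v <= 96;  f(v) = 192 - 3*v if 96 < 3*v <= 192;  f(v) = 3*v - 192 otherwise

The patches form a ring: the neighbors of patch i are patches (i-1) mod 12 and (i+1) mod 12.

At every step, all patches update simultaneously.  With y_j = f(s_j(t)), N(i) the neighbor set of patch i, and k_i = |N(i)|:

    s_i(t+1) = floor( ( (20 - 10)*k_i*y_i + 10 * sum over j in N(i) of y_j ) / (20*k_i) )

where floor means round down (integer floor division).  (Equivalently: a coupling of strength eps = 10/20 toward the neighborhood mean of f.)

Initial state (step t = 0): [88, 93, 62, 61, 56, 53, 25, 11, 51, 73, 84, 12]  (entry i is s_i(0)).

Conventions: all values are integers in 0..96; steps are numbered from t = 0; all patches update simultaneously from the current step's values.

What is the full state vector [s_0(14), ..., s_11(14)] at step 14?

Answer: [22, 35, 60, 65, 56, 41, 42, 48, 31, 12, 12, 22]

Derivation:
t=0: [88, 93, 62, 61, 56, 53, 25, 11, 51, 73, 84, 12]
t=1: [66, 63, 27, 12, 22, 41, 54, 45, 34, 38, 45, 51]
t=2: [13, 23, 50, 54, 59, 58, 46, 58, 78, 75, 57, 35]
t=3: [58, 54, 45, 29, 19, 26, 36, 33, 33, 32, 40, 58]
t=4: [21, 33, 57, 72, 69, 74, 84, 90, 93, 89, 64, 31]
t=5: [78, 67, 39, 21, 21, 33, 57, 75, 81, 59, 42, 62]
t=6: [24, 33, 55, 66, 70, 67, 42, 34, 37, 36, 38, 30]
t=7: [81, 71, 38, 14, 12, 25, 57, 81, 84, 81, 82, 82]
t=8: [44, 42, 54, 49, 47, 51, 42, 45, 55, 54, 53, 53]
t=9: [54, 55, 42, 42, 46, 48, 57, 51, 35, 30, 32, 39]
t=10: [40, 37, 56, 63, 55, 42, 32, 46, 75, 90, 89, 69]
t=11: [60, 64, 33, 14, 30, 63, 78, 59, 49, 66, 60, 44]
t=12: [21, 26, 57, 66, 56, 34, 25, 29, 27, 17, 22, 36]
t=13: [72, 60, 31, 14, 36, 69, 81, 82, 75, 62, 66, 74]
t=14: [22, 35, 60, 65, 56, 41, 42, 48, 31, 12, 12, 22]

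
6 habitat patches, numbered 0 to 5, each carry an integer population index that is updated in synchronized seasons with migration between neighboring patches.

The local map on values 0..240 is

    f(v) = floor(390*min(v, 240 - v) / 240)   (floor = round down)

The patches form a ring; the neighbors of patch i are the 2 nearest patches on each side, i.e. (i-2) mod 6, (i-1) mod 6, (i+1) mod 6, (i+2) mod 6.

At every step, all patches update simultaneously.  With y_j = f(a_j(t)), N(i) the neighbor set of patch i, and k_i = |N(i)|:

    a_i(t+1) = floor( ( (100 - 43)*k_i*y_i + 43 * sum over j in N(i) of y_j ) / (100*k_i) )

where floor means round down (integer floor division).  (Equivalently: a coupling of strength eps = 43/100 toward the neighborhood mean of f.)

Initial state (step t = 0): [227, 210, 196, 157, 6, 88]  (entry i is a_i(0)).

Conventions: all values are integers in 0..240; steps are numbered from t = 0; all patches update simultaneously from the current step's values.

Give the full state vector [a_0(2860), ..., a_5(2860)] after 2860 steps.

Simulating step by step:
t=0: [227, 210, 196, 157, 6, 88]
t=1: [41, 67, 63, 105, 44, 104]
t=2: [85, 116, 102, 145, 94, 140]
t=3: [150, 173, 161, 159, 153, 160]
t=4: [137, 119, 129, 129, 137, 130]
t=5: [172, 185, 178, 179, 170, 177]
t=6: [106, 94, 101, 99, 108, 102]
t=7: [168, 157, 164, 161, 170, 164]
t=8: [119, 129, 123, 125, 117, 123]
t=9: [190, 184, 188, 186, 189, 188]
t=10: [82, 87, 84, 86, 82, 84]
t=11: [134, 138, 136, 137, 134, 136]
t=12: [170, 166, 169, 167, 170, 169]
t=13: [114, 117, 115, 117, 113, 115]
t=14: [185, 188, 186, 188, 184, 186]
t=15: [88, 85, 87, 85, 89, 87]
t=16: [142, 139, 140, 139, 142, 140]
t=17: [160, 163, 161, 163, 160, 161]
t=18: [129, 126, 127, 126, 129, 127]
t=19: [181, 184, 182, 184, 181, 182]
t=20: [94, 92, 93, 92, 94, 93]
t=21: [151, 149, 150, 149, 151, 150]
t=22: [144, 146, 145, 146, 144, 145]
t=23: [155, 152, 154, 152, 155, 154]
t=24: [138, 141, 139, 141, 138, 139]
t=25: [164, 161, 163, 161, 164, 163]
t=26: [123, 126, 125, 126, 123, 125]
t=27: [188, 185, 186, 185, 188, 186]
t=28: [85, 88, 86, 88, 85, 86]
t=29: [138, 141, 139, 141, 138, 139]

Answer: [164, 161, 163, 161, 164, 163]
Key observation: The state at step 24, [138, 141, 139, 141, 138, 139], reappears at step 29: the system is in a cycle of period 5 from step 24 on.  Therefore the state at step 2860 equals the state at step 24 + ((2860 - 24) mod 5) = 25, which is [164, 161, 163, 161, 164, 163].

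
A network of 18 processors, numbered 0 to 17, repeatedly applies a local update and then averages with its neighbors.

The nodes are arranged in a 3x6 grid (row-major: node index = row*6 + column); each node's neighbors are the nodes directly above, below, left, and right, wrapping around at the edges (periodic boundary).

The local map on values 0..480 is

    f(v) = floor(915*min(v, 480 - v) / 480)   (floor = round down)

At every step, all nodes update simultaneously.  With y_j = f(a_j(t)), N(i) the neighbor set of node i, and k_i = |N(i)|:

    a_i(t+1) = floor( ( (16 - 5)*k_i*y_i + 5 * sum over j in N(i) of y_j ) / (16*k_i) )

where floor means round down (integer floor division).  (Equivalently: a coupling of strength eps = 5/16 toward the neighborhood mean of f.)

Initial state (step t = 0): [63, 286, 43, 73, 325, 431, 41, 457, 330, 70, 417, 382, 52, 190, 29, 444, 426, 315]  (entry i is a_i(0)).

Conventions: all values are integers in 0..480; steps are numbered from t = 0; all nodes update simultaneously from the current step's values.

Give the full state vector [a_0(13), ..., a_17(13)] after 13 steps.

Simulating step by step:
t=0: [63, 286, 43, 73, 325, 431, 41, 457, 330, 70, 417, 382, 52, 190, 29, 444, 426, 315]
t=1: [132, 301, 121, 140, 238, 135, 88, 115, 220, 139, 138, 175, 136, 293, 100, 80, 132, 253]
t=2: [252, 316, 253, 268, 392, 291, 197, 250, 358, 267, 282, 316, 272, 323, 221, 180, 274, 382]
t=3: [411, 339, 403, 383, 234, 333, 381, 396, 292, 385, 358, 315, 373, 327, 391, 362, 353, 241]
t=4: [163, 241, 176, 204, 379, 297, 192, 196, 297, 202, 251, 306, 222, 262, 195, 214, 272, 393]
t=5: [337, 424, 352, 369, 254, 317, 363, 380, 353, 388, 401, 330, 388, 412, 372, 400, 366, 230]
t=6: [250, 138, 227, 223, 365, 324, 225, 185, 229, 179, 189, 283, 203, 141, 200, 167, 240, 378]
t=7: [408, 297, 414, 394, 270, 299, 415, 350, 417, 354, 356, 357, 369, 292, 375, 343, 399, 251]
t=8: [174, 306, 150, 192, 345, 331, 149, 243, 145, 225, 242, 249, 227, 324, 205, 238, 210, 373]
t=9: [331, 334, 302, 362, 294, 291, 324, 402, 311, 415, 430, 398, 384, 329, 370, 435, 381, 261]
t=10: [282, 273, 313, 224, 311, 342, 264, 194, 285, 141, 129, 198, 226, 261, 224, 116, 203, 355]
t=11: [376, 386, 345, 381, 324, 283, 403, 378, 363, 283, 274, 349, 408, 413, 397, 269, 345, 277]
t=12: [201, 183, 235, 233, 298, 346, 161, 186, 230, 351, 361, 272, 161, 139, 187, 352, 292, 344]
t=13: [358, 352, 431, 405, 338, 283, 322, 349, 410, 274, 260, 353, 305, 288, 353, 277, 330, 280]

Answer: [358, 352, 431, 405, 338, 283, 322, 349, 410, 274, 260, 353, 305, 288, 353, 277, 330, 280]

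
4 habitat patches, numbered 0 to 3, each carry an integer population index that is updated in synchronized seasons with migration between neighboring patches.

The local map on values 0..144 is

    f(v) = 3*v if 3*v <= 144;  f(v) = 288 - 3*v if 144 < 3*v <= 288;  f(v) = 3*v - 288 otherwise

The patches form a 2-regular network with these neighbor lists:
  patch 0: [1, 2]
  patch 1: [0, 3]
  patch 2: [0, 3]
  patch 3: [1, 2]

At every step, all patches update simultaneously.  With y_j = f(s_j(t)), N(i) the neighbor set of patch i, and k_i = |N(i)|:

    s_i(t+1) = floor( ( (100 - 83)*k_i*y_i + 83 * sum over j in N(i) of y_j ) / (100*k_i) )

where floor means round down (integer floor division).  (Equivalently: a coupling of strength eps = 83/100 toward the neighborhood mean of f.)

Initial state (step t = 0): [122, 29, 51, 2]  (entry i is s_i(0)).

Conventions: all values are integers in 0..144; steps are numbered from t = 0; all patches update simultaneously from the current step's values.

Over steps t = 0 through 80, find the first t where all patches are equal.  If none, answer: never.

Answer: never
Key observation: The state at step 9 reappears at step 21 — the system is in a cycle of period 12 from step 9 on.  No step 0..21 is synchronized, and the cycle repeats forever, so no step up to 80 (or ever) has all patches equal.

Derivation:
t=0: [122, 29, 51, 2]  (not all equal)
t=1: [105, 49, 57, 93]  (not all equal)
t=2: [111, 38, 34, 108]  (not all equal)
t=3: [97, 52, 50, 95]  (not all equal)
t=4: [112, 24, 25, 112]  (not all equal)
t=5: [69, 52, 52, 69]  (not all equal)
t=6: [123, 89, 89, 123]  (not all equal)
t=7: [31, 70, 70, 31]  (not all equal)
t=8: [80, 90, 90, 80]  (not all equal)
t=9: [23, 42, 42, 23]  (not all equal)
t=10: [116, 78, 78, 116]  (not all equal)
t=11: [55, 58, 58, 55]  (not all equal)
t=12: [115, 121, 121, 115]  (not all equal)
t=13: [71, 60, 60, 71]  (not all equal)
t=14: [102, 80, 80, 102]  (not all equal)
t=15: [42, 23, 23, 42]  (not all equal)
t=16: [78, 116, 116, 78]  (not all equal)
t=17: [58, 55, 55, 58]  (not all equal)
t=18: [121, 115, 115, 121]  (not all equal)
t=19: [60, 71, 71, 60]  (not all equal)
t=20: [80, 102, 102, 80]  (not all equal)
t=21: [23, 42, 42, 23]  (not all equal)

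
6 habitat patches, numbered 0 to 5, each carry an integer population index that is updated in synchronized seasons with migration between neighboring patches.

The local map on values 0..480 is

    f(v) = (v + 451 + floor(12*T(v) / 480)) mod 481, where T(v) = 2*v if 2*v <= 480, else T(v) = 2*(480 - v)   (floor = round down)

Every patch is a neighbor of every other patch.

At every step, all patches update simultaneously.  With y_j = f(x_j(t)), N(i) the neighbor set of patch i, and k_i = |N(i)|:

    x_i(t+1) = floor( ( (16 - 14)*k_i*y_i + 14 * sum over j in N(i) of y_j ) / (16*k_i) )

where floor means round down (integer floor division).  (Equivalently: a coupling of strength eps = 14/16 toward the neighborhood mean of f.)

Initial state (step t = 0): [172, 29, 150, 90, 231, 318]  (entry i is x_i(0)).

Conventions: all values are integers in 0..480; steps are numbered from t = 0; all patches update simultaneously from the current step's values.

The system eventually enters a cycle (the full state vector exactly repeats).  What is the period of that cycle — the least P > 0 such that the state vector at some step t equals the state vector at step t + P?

Answer: 20
Key observation: The state at step 3, [92, 92, 92, 92, 92, 92], reappears at step 23 — and no state repeats earlier — so the cycle the system enters has period 20.

Derivation:
t=0: [172, 29, 150, 90, 231, 318]
t=1: [141, 148, 142, 145, 137, 133]
t=2: [117, 117, 117, 117, 117, 118]
t=3: [92, 92, 92, 92, 92, 92]
t=4: [66, 66, 66, 66, 66, 66]
t=5: [39, 39, 39, 39, 39, 39]
t=6: [10, 10, 10, 10, 10, 10]
t=7: [461, 461, 461, 461, 461, 461]
t=8: [431, 431, 431, 431, 431, 431]
t=9: [403, 403, 403, 403, 403, 403]
t=10: [376, 376, 376, 376, 376, 376]
t=11: [351, 351, 351, 351, 351, 351]
t=12: [327, 327, 327, 327, 327, 327]
t=13: [304, 304, 304, 304, 304, 304]
t=14: [282, 282, 282, 282, 282, 282]
t=15: [261, 261, 261, 261, 261, 261]
t=16: [241, 241, 241, 241, 241, 241]
t=17: [222, 222, 222, 222, 222, 222]
t=18: [203, 203, 203, 203, 203, 203]
t=19: [183, 183, 183, 183, 183, 183]
t=20: [162, 162, 162, 162, 162, 162]
t=21: [140, 140, 140, 140, 140, 140]
t=22: [117, 117, 117, 117, 117, 117]
t=23: [92, 92, 92, 92, 92, 92]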